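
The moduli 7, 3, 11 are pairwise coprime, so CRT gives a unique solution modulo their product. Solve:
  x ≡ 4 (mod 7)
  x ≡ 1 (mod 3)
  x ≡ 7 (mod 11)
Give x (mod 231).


Moduli 7, 3, 11 are pairwise coprime; by CRT there is a unique solution modulo M = 7 · 3 · 11 = 231.
Solve pairwise, accumulating the modulus:
  Start with x ≡ 4 (mod 7).
  Combine with x ≡ 1 (mod 3): since gcd(7, 3) = 1, we get a unique residue mod 21.
    Write x = 4 + 7·t and substitute into x ≡ 1 (mod 3): 7·t ≡ 1 − 4 = -3 (mod 3).
    Reduce coefficients mod 3: 1·t ≡ 0 (mod 3).
    So t ≡ 0 (mod 3).
    Then x = 4 + 7·0 = 4, valid modulo lcm(7, 3) = 21: x ≡ 4 (mod 21).
  Combine with x ≡ 7 (mod 11): since gcd(21, 11) = 1, we get a unique residue mod 231.
    Write x = 4 + 21·t and substitute into x ≡ 7 (mod 11): 21·t ≡ 7 − 4 = 3 (mod 11).
    Reduce coefficients mod 11: 10·t ≡ 3 (mod 11).
    The inverse of 10 mod 11 is 10 (since 10·10 = 100 = 9·11 + 1), so t ≡ 10·3 = 30 ≡ 8 (mod 11).
    Then x = 4 + 21·8 = 172, valid modulo lcm(21, 11) = 231: x ≡ 172 (mod 231).
Verify: 172 mod 7 = 4 ✓, 172 mod 3 = 1 ✓, 172 mod 11 = 7 ✓.

x ≡ 172 (mod 231).


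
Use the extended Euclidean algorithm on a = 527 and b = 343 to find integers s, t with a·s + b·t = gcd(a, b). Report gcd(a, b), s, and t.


Euclidean algorithm on (527, 343) — divide until remainder is 0:
  527 = 1 · 343 + 184
  343 = 1 · 184 + 159
  184 = 1 · 159 + 25
  159 = 6 · 25 + 9
  25 = 2 · 9 + 7
  9 = 1 · 7 + 2
  7 = 3 · 2 + 1
  2 = 2 · 1 + 0
gcd(527, 343) = 1.
Track Bezout coefficients alongside the remainders: start with r₀ = 527 = a·1 + b·0 (s = 1, t = 0) and r₁ = 343 = a·0 + b·1 (s = 0, t = 1); each new remainder r_{k+1} = r_{k-1} − q_k·r_k inherits s_{k+1} = s_{k-1} − q_k·s_k, t_{k+1} = t_{k-1} − q_k·t_k, so r_k = a·s_k + b·t_k at every step:
  q = 1: r = 184, s = 1 − 1·0 = 1, t = 0 − 1·1 = -1  (check: 527·1 + 343·(-1) = 184)
  q = 1: r = 159, s = 0 − 1·1 = -1, t = 1 − 1·(-1) = 2  (check: 527·(-1) + 343·2 = 159)
  q = 1: r = 25, s = 1 − 1·(-1) = 2, t = -1 − 1·2 = -3  (check: 527·2 + 343·(-3) = 25)
  q = 6: r = 9, s = -1 − 6·2 = -13, t = 2 − 6·(-3) = 20  (check: 527·(-13) + 343·20 = 9)
  q = 2: r = 7, s = 2 − 2·(-13) = 28, t = -3 − 2·20 = -43  (check: 527·28 + 343·(-43) = 7)
  q = 1: r = 2, s = -13 − 1·28 = -41, t = 20 − 1·(-43) = 63  (check: 527·(-41) + 343·63 = 2)
  q = 3: r = 1, s = 28 − 3·(-41) = 151, t = -43 − 3·63 = -232  (check: 527·151 + 343·(-232) = 1)
The row with r = 1 (the gcd) gives the Bezout coefficients s = 151, t = -232.
Result: 527 · (151) + 343 · (-232) = 1.

gcd(527, 343) = 1; s = 151, t = -232 (check: 527·151 + 343·(-232) = 1).


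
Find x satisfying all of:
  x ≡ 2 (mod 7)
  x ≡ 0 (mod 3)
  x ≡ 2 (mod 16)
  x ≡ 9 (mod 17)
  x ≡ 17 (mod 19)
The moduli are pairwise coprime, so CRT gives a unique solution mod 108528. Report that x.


Product of moduli M = 7 · 3 · 16 · 17 · 19 = 108528.
Merge one congruence at a time:
  Start: x ≡ 2 (mod 7).
  Combine with x ≡ 0 (mod 3); new modulus lcm = 21.
    Write x = 2 + 7·t and substitute into x ≡ 0 (mod 3): 7·t ≡ 0 − 2 = -2 (mod 3).
    Reduce coefficients mod 3: 1·t ≡ 1 (mod 3).
    So t ≡ 1 (mod 3).
    Then x = 2 + 7·1 = 9, valid modulo lcm(7, 3) = 21: x ≡ 9 (mod 21).
  Combine with x ≡ 2 (mod 16); new modulus lcm = 336.
    Write x = 9 + 21·t and substitute into x ≡ 2 (mod 16): 21·t ≡ 2 − 9 = -7 (mod 16).
    Reduce coefficients mod 16: 5·t ≡ 9 (mod 16).
    The inverse of 5 mod 16 is 13 (since 5·13 = 65 = 4·16 + 1), so t ≡ 13·9 = 117 ≡ 5 (mod 16).
    Then x = 9 + 21·5 = 114, valid modulo lcm(21, 16) = 336: x ≡ 114 (mod 336).
  Combine with x ≡ 9 (mod 17); new modulus lcm = 5712.
    Write x = 114 + 336·t and substitute into x ≡ 9 (mod 17): 336·t ≡ 9 − 114 = -105 (mod 17).
    Reduce coefficients mod 17: 13·t ≡ 14 (mod 17).
    The inverse of 13 mod 17 is 4 (since 13·4 = 52 = 3·17 + 1), so t ≡ 4·14 = 56 ≡ 5 (mod 17).
    Then x = 114 + 336·5 = 1794, valid modulo lcm(336, 17) = 5712: x ≡ 1794 (mod 5712).
  Combine with x ≡ 17 (mod 19); new modulus lcm = 108528.
    Write x = 1794 + 5712·t and substitute into x ≡ 17 (mod 19): 5712·t ≡ 17 − 1794 = -1777 (mod 19).
    Reduce coefficients mod 19: 12·t ≡ 9 (mod 19).
    The inverse of 12 mod 19 is 8 (since 12·8 = 96 = 5·19 + 1), so t ≡ 8·9 = 72 ≡ 15 (mod 19).
    Then x = 1794 + 5712·15 = 87474, valid modulo lcm(5712, 19) = 108528: x ≡ 87474 (mod 108528).
Verify against each original: 87474 mod 7 = 2, 87474 mod 3 = 0, 87474 mod 16 = 2, 87474 mod 17 = 9, 87474 mod 19 = 17.

x ≡ 87474 (mod 108528).


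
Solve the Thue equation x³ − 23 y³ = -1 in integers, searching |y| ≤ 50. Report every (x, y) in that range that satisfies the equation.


The equation is x³ - 23y³ = -1. For fixed y, x³ = 23·y³ − 1, so a solution requires the RHS to be a perfect cube.
Strategy: iterate y from -50 to 50, compute RHS = 23·y³ − 1, and check whether it is a (positive or negative) perfect cube.
Check small values of y:
  y = 0: RHS = -1 = (-1)³ ⇒ x = -1 works.
  y = 1: RHS = 22 is not a perfect cube.
  y = -1: RHS = -24 is not a perfect cube.
  y = 2: RHS = 183 is not a perfect cube.
  y = -2: RHS = -185 is not a perfect cube.
  y = 3: RHS = 620 is not a perfect cube.
  y = -3: RHS = -622 is not a perfect cube.
Continuing the search up to |y| = 50 finds no further solutions beyond those listed.
Collected solutions: (-1, 0).

Solutions (with |y| ≤ 50): (-1, 0).


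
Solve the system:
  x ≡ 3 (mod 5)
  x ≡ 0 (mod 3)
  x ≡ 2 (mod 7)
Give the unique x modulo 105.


Moduli 5, 3, 7 are pairwise coprime; by CRT there is a unique solution modulo M = 5 · 3 · 7 = 105.
Solve pairwise, accumulating the modulus:
  Start with x ≡ 3 (mod 5).
  Combine with x ≡ 0 (mod 3): since gcd(5, 3) = 1, we get a unique residue mod 15.
    Write x = 3 + 5·t and substitute into x ≡ 0 (mod 3): 5·t ≡ 0 − 3 = -3 (mod 3).
    Reduce coefficients mod 3: 2·t ≡ 0 (mod 3).
    The inverse of 2 mod 3 is 2 (since 2·2 = 4 = 1·3 + 1), so t ≡ 2·0 = 0 ≡ 0 (mod 3).
    Then x = 3 + 5·0 = 3, valid modulo lcm(5, 3) = 15: x ≡ 3 (mod 15).
  Combine with x ≡ 2 (mod 7): since gcd(15, 7) = 1, we get a unique residue mod 105.
    Write x = 3 + 15·t and substitute into x ≡ 2 (mod 7): 15·t ≡ 2 − 3 = -1 (mod 7).
    Reduce coefficients mod 7: 1·t ≡ 6 (mod 7).
    So t ≡ 6 (mod 7).
    Then x = 3 + 15·6 = 93, valid modulo lcm(15, 7) = 105: x ≡ 93 (mod 105).
Verify: 93 mod 5 = 3 ✓, 93 mod 3 = 0 ✓, 93 mod 7 = 2 ✓.

x ≡ 93 (mod 105).


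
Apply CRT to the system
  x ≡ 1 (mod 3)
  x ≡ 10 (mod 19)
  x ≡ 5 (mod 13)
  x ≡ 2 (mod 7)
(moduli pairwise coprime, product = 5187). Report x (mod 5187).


Product of moduli M = 3 · 19 · 13 · 7 = 5187.
Merge one congruence at a time:
  Start: x ≡ 1 (mod 3).
  Combine with x ≡ 10 (mod 19); new modulus lcm = 57.
    Write x = 1 + 3·t and substitute into x ≡ 10 (mod 19): 3·t ≡ 10 − 1 = 9 (mod 19).
    The inverse of 3 mod 19 is 13 (since 3·13 = 39 = 2·19 + 1), so t ≡ 13·9 = 117 ≡ 3 (mod 19).
    Then x = 1 + 3·3 = 10, valid modulo lcm(3, 19) = 57: x ≡ 10 (mod 57).
  Combine with x ≡ 5 (mod 13); new modulus lcm = 741.
    Write x = 10 + 57·t and substitute into x ≡ 5 (mod 13): 57·t ≡ 5 − 10 = -5 (mod 13).
    Reduce coefficients mod 13: 5·t ≡ 8 (mod 13).
    The inverse of 5 mod 13 is 8 (since 5·8 = 40 = 3·13 + 1), so t ≡ 8·8 = 64 ≡ 12 (mod 13).
    Then x = 10 + 57·12 = 694, valid modulo lcm(57, 13) = 741: x ≡ 694 (mod 741).
  Combine with x ≡ 2 (mod 7); new modulus lcm = 5187.
    Write x = 694 + 741·t and substitute into x ≡ 2 (mod 7): 741·t ≡ 2 − 694 = -692 (mod 7).
    Reduce coefficients mod 7: 6·t ≡ 1 (mod 7).
    The inverse of 6 mod 7 is 6 (since 6·6 = 36 = 5·7 + 1), so t ≡ 6·1 = 6 ≡ 6 (mod 7).
    Then x = 694 + 741·6 = 5140, valid modulo lcm(741, 7) = 5187: x ≡ 5140 (mod 5187).
Verify against each original: 5140 mod 3 = 1, 5140 mod 19 = 10, 5140 mod 13 = 5, 5140 mod 7 = 2.

x ≡ 5140 (mod 5187).


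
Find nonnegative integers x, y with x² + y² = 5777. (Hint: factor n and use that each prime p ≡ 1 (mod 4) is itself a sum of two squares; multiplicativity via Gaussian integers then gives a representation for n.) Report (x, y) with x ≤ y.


Step 1: Factor n = 5777 = 53 · 109.
Step 2: Check the mod-4 condition on each prime factor: 53 ≡ 1 (mod 4), exponent 1; 109 ≡ 1 (mod 4), exponent 1.
All primes ≡ 3 (mod 4) appear to even exponent (or don't appear), so by the two-squares theorem n IS expressible as a sum of two squares.
Step 3: Build a representation. Here n = 53 · 109 is a product of primes ≡ 1 (mod 4). Each prime p ≡ 1 (mod 4) is itself a sum of two squares; find a² by testing p − a² for a perfect square:
  53: 53 − 1² = 52, 53 − 2² = 49 = 7² ⇒ 53 = 2² + 7².
  109: 109 − 1² = 108, 109 − 2² = 105, 109 − 3² = 100 = 10² ⇒ 109 = 3² + 10².
  Combine using the Brahmagupta–Fibonacci identity (a² + b²)(c² + d²) = (ac − bd)² + (ad + bc)² = (ac + bd)² + (ad − bc)²:
  53 · 109 = 5777: from (2² + 7²)(3² + 10²), take (2·3 − 7·10, 2·10 + 7·3) = (6 − 70, 20 + 21) = (-64, 41); dropping signs (only squares matter) gives (64, 41); check 64² + 41² = 4096 + 1681 = 5777 ✓.
Step 4: Order so x ≤ y and verify: 41² + 64² = 1681 + 4096 = 5777 = n. ✓

n = 5777 = 41² + 64² (one valid representation with x ≤ y).


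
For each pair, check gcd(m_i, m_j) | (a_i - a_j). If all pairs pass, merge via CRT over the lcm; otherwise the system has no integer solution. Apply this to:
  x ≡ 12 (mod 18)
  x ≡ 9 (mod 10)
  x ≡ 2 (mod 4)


Moduli 18, 10, 4 are not pairwise coprime, so CRT works modulo lcm(m_i) when all pairwise compatibility conditions hold.
Pairwise compatibility: gcd(m_i, m_j) must divide a_i - a_j for every pair.
Merge one congruence at a time:
  Start: x ≡ 12 (mod 18).
  Combine with x ≡ 9 (mod 10): gcd(18, 10) = 2, and 9 - 12 = -3 is NOT divisible by 2.
    ⇒ system is inconsistent (no integer solution).

No solution (the system is inconsistent).


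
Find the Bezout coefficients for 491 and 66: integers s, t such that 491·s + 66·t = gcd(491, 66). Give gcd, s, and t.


Euclidean algorithm on (491, 66) — divide until remainder is 0:
  491 = 7 · 66 + 29
  66 = 2 · 29 + 8
  29 = 3 · 8 + 5
  8 = 1 · 5 + 3
  5 = 1 · 3 + 2
  3 = 1 · 2 + 1
  2 = 2 · 1 + 0
gcd(491, 66) = 1.
Track Bezout coefficients alongside the remainders: start with r₀ = 491 = a·1 + b·0 (s = 1, t = 0) and r₁ = 66 = a·0 + b·1 (s = 0, t = 1); each new remainder r_{k+1} = r_{k-1} − q_k·r_k inherits s_{k+1} = s_{k-1} − q_k·s_k, t_{k+1} = t_{k-1} − q_k·t_k, so r_k = a·s_k + b·t_k at every step:
  q = 7: r = 29, s = 1 − 7·0 = 1, t = 0 − 7·1 = -7  (check: 491·1 + 66·(-7) = 29)
  q = 2: r = 8, s = 0 − 2·1 = -2, t = 1 − 2·(-7) = 15  (check: 491·(-2) + 66·15 = 8)
  q = 3: r = 5, s = 1 − 3·(-2) = 7, t = -7 − 3·15 = -52  (check: 491·7 + 66·(-52) = 5)
  q = 1: r = 3, s = -2 − 1·7 = -9, t = 15 − 1·(-52) = 67  (check: 491·(-9) + 66·67 = 3)
  q = 1: r = 2, s = 7 − 1·(-9) = 16, t = -52 − 1·67 = -119  (check: 491·16 + 66·(-119) = 2)
  q = 1: r = 1, s = -9 − 1·16 = -25, t = 67 − 1·(-119) = 186  (check: 491·(-25) + 66·186 = 1)
The row with r = 1 (the gcd) gives the Bezout coefficients s = -25, t = 186.
Result: 491 · (-25) + 66 · (186) = 1.

gcd(491, 66) = 1; s = -25, t = 186 (check: 491·(-25) + 66·186 = 1).


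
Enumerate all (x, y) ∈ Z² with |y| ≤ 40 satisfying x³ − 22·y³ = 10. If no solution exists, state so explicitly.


The equation is x³ - 22y³ = 10. For fixed y, x³ = 22·y³ + 10, so a solution requires the RHS to be a perfect cube.
Strategy: iterate y from -40 to 40, compute RHS = 22·y³ + 10, and check whether it is a (positive or negative) perfect cube.
Check small values of y:
  y = 0: RHS = 10 is not a perfect cube.
  y = 1: RHS = 32 is not a perfect cube.
  y = -1: RHS = -12 is not a perfect cube.
  y = 2: RHS = 186 is not a perfect cube.
  y = -2: RHS = -166 is not a perfect cube.
  y = 3: RHS = 604 is not a perfect cube.
  y = -3: RHS = -584 is not a perfect cube.
Continuing the search up to |y| = 40 finds no solutions either.
No (x, y) in the scanned range satisfies the equation.

No integer solutions with |y| ≤ 40.


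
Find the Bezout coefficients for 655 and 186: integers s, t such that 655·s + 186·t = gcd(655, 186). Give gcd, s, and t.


Euclidean algorithm on (655, 186) — divide until remainder is 0:
  655 = 3 · 186 + 97
  186 = 1 · 97 + 89
  97 = 1 · 89 + 8
  89 = 11 · 8 + 1
  8 = 8 · 1 + 0
gcd(655, 186) = 1.
Track Bezout coefficients alongside the remainders: start with r₀ = 655 = a·1 + b·0 (s = 1, t = 0) and r₁ = 186 = a·0 + b·1 (s = 0, t = 1); each new remainder r_{k+1} = r_{k-1} − q_k·r_k inherits s_{k+1} = s_{k-1} − q_k·s_k, t_{k+1} = t_{k-1} − q_k·t_k, so r_k = a·s_k + b·t_k at every step:
  q = 3: r = 97, s = 1 − 3·0 = 1, t = 0 − 3·1 = -3  (check: 655·1 + 186·(-3) = 97)
  q = 1: r = 89, s = 0 − 1·1 = -1, t = 1 − 1·(-3) = 4  (check: 655·(-1) + 186·4 = 89)
  q = 1: r = 8, s = 1 − 1·(-1) = 2, t = -3 − 1·4 = -7  (check: 655·2 + 186·(-7) = 8)
  q = 11: r = 1, s = -1 − 11·2 = -23, t = 4 − 11·(-7) = 81  (check: 655·(-23) + 186·81 = 1)
The row with r = 1 (the gcd) gives the Bezout coefficients s = -23, t = 81.
Result: 655 · (-23) + 186 · (81) = 1.

gcd(655, 186) = 1; s = -23, t = 81 (check: 655·(-23) + 186·81 = 1).


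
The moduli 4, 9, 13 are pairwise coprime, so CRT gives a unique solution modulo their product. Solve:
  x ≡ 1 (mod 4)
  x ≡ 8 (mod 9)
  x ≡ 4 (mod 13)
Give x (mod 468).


Moduli 4, 9, 13 are pairwise coprime; by CRT there is a unique solution modulo M = 4 · 9 · 13 = 468.
Solve pairwise, accumulating the modulus:
  Start with x ≡ 1 (mod 4).
  Combine with x ≡ 8 (mod 9): since gcd(4, 9) = 1, we get a unique residue mod 36.
    Write x = 1 + 4·t and substitute into x ≡ 8 (mod 9): 4·t ≡ 8 − 1 = 7 (mod 9).
    The inverse of 4 mod 9 is 7 (since 4·7 = 28 = 3·9 + 1), so t ≡ 7·7 = 49 ≡ 4 (mod 9).
    Then x = 1 + 4·4 = 17, valid modulo lcm(4, 9) = 36: x ≡ 17 (mod 36).
  Combine with x ≡ 4 (mod 13): since gcd(36, 13) = 1, we get a unique residue mod 468.
    Write x = 17 + 36·t and substitute into x ≡ 4 (mod 13): 36·t ≡ 4 − 17 = -13 (mod 13).
    Reduce coefficients mod 13: 10·t ≡ 0 (mod 13).
    The inverse of 10 mod 13 is 4 (since 10·4 = 40 = 3·13 + 1), so t ≡ 4·0 = 0 ≡ 0 (mod 13).
    Then x = 17 + 36·0 = 17, valid modulo lcm(36, 13) = 468: x ≡ 17 (mod 468).
Verify: 17 mod 4 = 1 ✓, 17 mod 9 = 8 ✓, 17 mod 13 = 4 ✓.

x ≡ 17 (mod 468).


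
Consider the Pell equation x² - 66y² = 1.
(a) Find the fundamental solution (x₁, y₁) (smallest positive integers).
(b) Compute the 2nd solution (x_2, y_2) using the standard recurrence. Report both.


Step 1: Find the fundamental solution (x₁, y₁) of x² - 66y² = 1.
  Expand √66 as a continued fraction. a₀ = ⌊√66⌋ = 8; iterate m_{k+1} = d_k·a_k − m_k, d_{k+1} = (66 − m_{k+1}²)/d_k, a_{k+1} = ⌊(a₀ + m_{k+1})/d_{k+1}⌋ (starting m₀ = 0, d₀ = 1), with convergents p_k = a_k·p_{k-1} + p_{k-2}, q_k = a_k·q_{k-1} + q_{k-2} (p₋₁ = 1, q₋₁ = 0):
  k = 0: a₀ = 8; p₀/q₀ = 8/1; p₀² − 66·q₀² = 64 − 66 = -2.
  k = 1: m = 8, d = 2, a = ⌊(8 + 8)/2⌋ = 8; p/q = (8·8 + 1)/(8·1 + 0) = 65/8; p² − 66·q² = 4225 − 4224 = 1.
  The first convergent with p² − 66·q² = 1 gives the fundamental solution (x₁, y₁) = (65, 8).
Step 2: Apply the recurrence (x_{n+1}, y_{n+1}) = (x₁x_n + 66y₁y_n, x₁y_n + y₁x_n) repeatedly.
  From (x_1, y_1) = (65, 8): x_2 = 65·65 + 66·8·8 = 8449; y_2 = 65·8 + 8·65 = 1040.
Step 3: Verify x_2² - 66·y_2² = 71385601 - 71385600 = 1 (should be 1). ✓

(x_1, y_1) = (65, 8); (x_2, y_2) = (8449, 1040).


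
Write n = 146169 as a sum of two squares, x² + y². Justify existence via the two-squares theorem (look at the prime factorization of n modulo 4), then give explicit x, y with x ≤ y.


Step 1: Factor n = 146169 = 3^2 · 109 · 149.
Step 2: Check the mod-4 condition on each prime factor: 3 ≡ 3 (mod 4), exponent 2 (must be even); 109 ≡ 1 (mod 4), exponent 1; 149 ≡ 1 (mod 4), exponent 1.
All primes ≡ 3 (mod 4) appear to even exponent (or don't appear), so by the two-squares theorem n IS expressible as a sum of two squares.
Step 3: Build a representation. Group n = k² · m with k = 3 and m = 109 · 149 = 16241 (a product of primes ≡ 1 (mod 4)); a representation of m scales to one of n via (k·x)² + (k·y)² = k²(x² + y²). Each prime p ≡ 1 (mod 4) is itself a sum of two squares; find a² by testing p − a² for a perfect square:
  109: 109 − 1² = 108, 109 − 2² = 105, 109 − 3² = 100 = 10² ⇒ 109 = 3² + 10².
  149: 149 − 1² = 148, 149 − 2² = 145, 149 − 3² = 140, 149 − 4² = 133, 149 − 5² = 124, 149 − 6² = 113, 149 − 7² = 100 = 10² ⇒ 149 = 7² + 10².
  Combine using the Brahmagupta–Fibonacci identity (a² + b²)(c² + d²) = (ac − bd)² + (ad + bc)² = (ac + bd)² + (ad − bc)²:
  109 · 149 = 16241: from (3² + 10²)(7² + 10²), take (3·7 − 10·10, 3·10 + 10·7) = (21 − 100, 30 + 70) = (-79, 100); dropping signs (only squares matter) gives (79, 100); check 79² + 100² = 6241 + 10000 = 16241 ✓.
  Scale by k = 3: (3·79, 3·100) = (237, 300).
Step 4: Order so x ≤ y and verify: 237² + 300² = 56169 + 90000 = 146169 = n. ✓

n = 146169 = 237² + 300² (one valid representation with x ≤ y).


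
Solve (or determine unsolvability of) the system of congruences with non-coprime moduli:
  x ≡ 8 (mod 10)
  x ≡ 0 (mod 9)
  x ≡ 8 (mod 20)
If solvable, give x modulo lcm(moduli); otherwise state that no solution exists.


Moduli 10, 9, 20 are not pairwise coprime, so CRT works modulo lcm(m_i) when all pairwise compatibility conditions hold.
Pairwise compatibility: gcd(m_i, m_j) must divide a_i - a_j for every pair.
Merge one congruence at a time:
  Start: x ≡ 8 (mod 10).
  Combine with x ≡ 0 (mod 9): gcd(10, 9) = 1; 0 - 8 = -8, which IS divisible by 1, so compatible.
    Write x = 8 + 10·t and substitute into x ≡ 0 (mod 9): 10·t ≡ 0 − 8 = -8 (mod 9).
    Reduce coefficients mod 9: 1·t ≡ 1 (mod 9).
    So t ≡ 1 (mod 9).
    Then x = 8 + 10·1 = 18, valid modulo lcm(10, 9) = 90: x ≡ 18 (mod 90).
  Combine with x ≡ 8 (mod 20): gcd(90, 20) = 10; 8 - 18 = -10, which IS divisible by 10, so compatible.
    Write x = 18 + 90·t and substitute into x ≡ 8 (mod 20): 90·t ≡ 8 − 18 = -10 (mod 20).
    Divide the congruence (and modulus) by g = 10: 9·t ≡ -1 (mod 2).
    Reduce coefficients mod 2: 1·t ≡ 1 (mod 2).
    So t ≡ 1 (mod 2).
    Then x = 18 + 90·1 = 108, valid modulo lcm(90, 20) = 180: x ≡ 108 (mod 180).
Verify: 108 mod 10 = 8, 108 mod 9 = 0, 108 mod 20 = 8.

x ≡ 108 (mod 180).


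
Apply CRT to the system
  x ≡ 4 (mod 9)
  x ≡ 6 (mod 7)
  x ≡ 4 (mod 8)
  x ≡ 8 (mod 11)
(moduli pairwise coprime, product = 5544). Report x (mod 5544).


Product of moduli M = 9 · 7 · 8 · 11 = 5544.
Merge one congruence at a time:
  Start: x ≡ 4 (mod 9).
  Combine with x ≡ 6 (mod 7); new modulus lcm = 63.
    Write x = 4 + 9·t and substitute into x ≡ 6 (mod 7): 9·t ≡ 6 − 4 = 2 (mod 7).
    Reduce coefficients mod 7: 2·t ≡ 2 (mod 7).
    The inverse of 2 mod 7 is 4 (since 2·4 = 8 = 1·7 + 1), so t ≡ 4·2 = 8 ≡ 1 (mod 7).
    Then x = 4 + 9·1 = 13, valid modulo lcm(9, 7) = 63: x ≡ 13 (mod 63).
  Combine with x ≡ 4 (mod 8); new modulus lcm = 504.
    Write x = 13 + 63·t and substitute into x ≡ 4 (mod 8): 63·t ≡ 4 − 13 = -9 (mod 8).
    Reduce coefficients mod 8: 7·t ≡ 7 (mod 8).
    The inverse of 7 mod 8 is 7 (since 7·7 = 49 = 6·8 + 1), so t ≡ 7·7 = 49 ≡ 1 (mod 8).
    Then x = 13 + 63·1 = 76, valid modulo lcm(63, 8) = 504: x ≡ 76 (mod 504).
  Combine with x ≡ 8 (mod 11); new modulus lcm = 5544.
    Write x = 76 + 504·t and substitute into x ≡ 8 (mod 11): 504·t ≡ 8 − 76 = -68 (mod 11).
    Reduce coefficients mod 11: 9·t ≡ 9 (mod 11).
    The inverse of 9 mod 11 is 5 (since 9·5 = 45 = 4·11 + 1), so t ≡ 5·9 = 45 ≡ 1 (mod 11).
    Then x = 76 + 504·1 = 580, valid modulo lcm(504, 11) = 5544: x ≡ 580 (mod 5544).
Verify against each original: 580 mod 9 = 4, 580 mod 7 = 6, 580 mod 8 = 4, 580 mod 11 = 8.

x ≡ 580 (mod 5544).


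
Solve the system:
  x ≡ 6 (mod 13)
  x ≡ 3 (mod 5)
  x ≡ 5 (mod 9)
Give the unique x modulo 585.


Moduli 13, 5, 9 are pairwise coprime; by CRT there is a unique solution modulo M = 13 · 5 · 9 = 585.
Solve pairwise, accumulating the modulus:
  Start with x ≡ 6 (mod 13).
  Combine with x ≡ 3 (mod 5): since gcd(13, 5) = 1, we get a unique residue mod 65.
    Write x = 6 + 13·t and substitute into x ≡ 3 (mod 5): 13·t ≡ 3 − 6 = -3 (mod 5).
    Reduce coefficients mod 5: 3·t ≡ 2 (mod 5).
    The inverse of 3 mod 5 is 2 (since 3·2 = 6 = 1·5 + 1), so t ≡ 2·2 = 4 ≡ 4 (mod 5).
    Then x = 6 + 13·4 = 58, valid modulo lcm(13, 5) = 65: x ≡ 58 (mod 65).
  Combine with x ≡ 5 (mod 9): since gcd(65, 9) = 1, we get a unique residue mod 585.
    Write x = 58 + 65·t and substitute into x ≡ 5 (mod 9): 65·t ≡ 5 − 58 = -53 (mod 9).
    Reduce coefficients mod 9: 2·t ≡ 1 (mod 9).
    The inverse of 2 mod 9 is 5 (since 2·5 = 10 = 1·9 + 1), so t ≡ 5·1 = 5 ≡ 5 (mod 9).
    Then x = 58 + 65·5 = 383, valid modulo lcm(65, 9) = 585: x ≡ 383 (mod 585).
Verify: 383 mod 13 = 6 ✓, 383 mod 5 = 3 ✓, 383 mod 9 = 5 ✓.

x ≡ 383 (mod 585).


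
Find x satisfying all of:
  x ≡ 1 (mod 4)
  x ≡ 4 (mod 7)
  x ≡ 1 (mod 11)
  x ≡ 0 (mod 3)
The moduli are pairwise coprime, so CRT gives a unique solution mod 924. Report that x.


Product of moduli M = 4 · 7 · 11 · 3 = 924.
Merge one congruence at a time:
  Start: x ≡ 1 (mod 4).
  Combine with x ≡ 4 (mod 7); new modulus lcm = 28.
    Write x = 1 + 4·t and substitute into x ≡ 4 (mod 7): 4·t ≡ 4 − 1 = 3 (mod 7).
    The inverse of 4 mod 7 is 2 (since 4·2 = 8 = 1·7 + 1), so t ≡ 2·3 = 6 ≡ 6 (mod 7).
    Then x = 1 + 4·6 = 25, valid modulo lcm(4, 7) = 28: x ≡ 25 (mod 28).
  Combine with x ≡ 1 (mod 11); new modulus lcm = 308.
    Write x = 25 + 28·t and substitute into x ≡ 1 (mod 11): 28·t ≡ 1 − 25 = -24 (mod 11).
    Reduce coefficients mod 11: 6·t ≡ 9 (mod 11).
    The inverse of 6 mod 11 is 2 (since 6·2 = 12 = 1·11 + 1), so t ≡ 2·9 = 18 ≡ 7 (mod 11).
    Then x = 25 + 28·7 = 221, valid modulo lcm(28, 11) = 308: x ≡ 221 (mod 308).
  Combine with x ≡ 0 (mod 3); new modulus lcm = 924.
    Write x = 221 + 308·t and substitute into x ≡ 0 (mod 3): 308·t ≡ 0 − 221 = -221 (mod 3).
    Reduce coefficients mod 3: 2·t ≡ 1 (mod 3).
    The inverse of 2 mod 3 is 2 (since 2·2 = 4 = 1·3 + 1), so t ≡ 2·1 = 2 ≡ 2 (mod 3).
    Then x = 221 + 308·2 = 837, valid modulo lcm(308, 3) = 924: x ≡ 837 (mod 924).
Verify against each original: 837 mod 4 = 1, 837 mod 7 = 4, 837 mod 11 = 1, 837 mod 3 = 0.

x ≡ 837 (mod 924).


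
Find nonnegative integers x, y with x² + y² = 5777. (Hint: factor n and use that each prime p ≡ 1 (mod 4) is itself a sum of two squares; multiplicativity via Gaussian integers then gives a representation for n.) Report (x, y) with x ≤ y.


Step 1: Factor n = 5777 = 53 · 109.
Step 2: Check the mod-4 condition on each prime factor: 53 ≡ 1 (mod 4), exponent 1; 109 ≡ 1 (mod 4), exponent 1.
All primes ≡ 3 (mod 4) appear to even exponent (or don't appear), so by the two-squares theorem n IS expressible as a sum of two squares.
Step 3: Build a representation. Here n = 53 · 109 is a product of primes ≡ 1 (mod 4). Each prime p ≡ 1 (mod 4) is itself a sum of two squares; find a² by testing p − a² for a perfect square:
  53: 53 − 1² = 52, 53 − 2² = 49 = 7² ⇒ 53 = 2² + 7².
  109: 109 − 1² = 108, 109 − 2² = 105, 109 − 3² = 100 = 10² ⇒ 109 = 3² + 10².
  Combine using the Brahmagupta–Fibonacci identity (a² + b²)(c² + d²) = (ac − bd)² + (ad + bc)² = (ac + bd)² + (ad − bc)²:
  53 · 109 = 5777: from (2² + 7²)(3² + 10²), take (2·3 − 7·10, 2·10 + 7·3) = (6 − 70, 20 + 21) = (-64, 41); dropping signs (only squares matter) gives (64, 41); check 64² + 41² = 4096 + 1681 = 5777 ✓.
Step 4: Order so x ≤ y and verify: 41² + 64² = 1681 + 4096 = 5777 = n. ✓

n = 5777 = 41² + 64² (one valid representation with x ≤ y).


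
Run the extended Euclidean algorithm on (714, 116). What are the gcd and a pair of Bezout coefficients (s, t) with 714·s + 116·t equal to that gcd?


Euclidean algorithm on (714, 116) — divide until remainder is 0:
  714 = 6 · 116 + 18
  116 = 6 · 18 + 8
  18 = 2 · 8 + 2
  8 = 4 · 2 + 0
gcd(714, 116) = 2.
Track Bezout coefficients alongside the remainders: start with r₀ = 714 = a·1 + b·0 (s = 1, t = 0) and r₁ = 116 = a·0 + b·1 (s = 0, t = 1); each new remainder r_{k+1} = r_{k-1} − q_k·r_k inherits s_{k+1} = s_{k-1} − q_k·s_k, t_{k+1} = t_{k-1} − q_k·t_k, so r_k = a·s_k + b·t_k at every step:
  q = 6: r = 18, s = 1 − 6·0 = 1, t = 0 − 6·1 = -6  (check: 714·1 + 116·(-6) = 18)
  q = 6: r = 8, s = 0 − 6·1 = -6, t = 1 − 6·(-6) = 37  (check: 714·(-6) + 116·37 = 8)
  q = 2: r = 2, s = 1 − 2·(-6) = 13, t = -6 − 2·37 = -80  (check: 714·13 + 116·(-80) = 2)
The row with r = 2 (the gcd) gives the Bezout coefficients s = 13, t = -80.
Result: 714 · (13) + 116 · (-80) = 2.

gcd(714, 116) = 2; s = 13, t = -80 (check: 714·13 + 116·(-80) = 2).


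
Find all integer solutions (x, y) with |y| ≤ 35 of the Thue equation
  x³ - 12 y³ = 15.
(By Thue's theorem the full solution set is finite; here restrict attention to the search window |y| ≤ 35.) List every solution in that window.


The equation is x³ - 12y³ = 15. For fixed y, x³ = 12·y³ + 15, so a solution requires the RHS to be a perfect cube.
Strategy: iterate y from -35 to 35, compute RHS = 12·y³ + 15, and check whether it is a (positive or negative) perfect cube.
Check small values of y:
  y = 0: RHS = 15 is not a perfect cube.
  y = 1: RHS = 27 = (3)³ ⇒ x = 3 works.
  y = -1: RHS = 3 is not a perfect cube.
  y = 2: RHS = 111 is not a perfect cube.
  y = -2: RHS = -81 is not a perfect cube.
  y = 3: RHS = 339 is not a perfect cube.
  y = -3: RHS = -309 is not a perfect cube.
Continuing the search up to |y| = 35 finds no further solutions beyond those listed.
Collected solutions: (3, 1).

Solutions (with |y| ≤ 35): (3, 1).


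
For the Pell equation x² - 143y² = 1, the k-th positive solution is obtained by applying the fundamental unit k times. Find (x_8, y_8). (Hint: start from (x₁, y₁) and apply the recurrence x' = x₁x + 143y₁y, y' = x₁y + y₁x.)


Step 1: Find the fundamental solution (x₁, y₁) of x² - 143y² = 1.
  Expand √143 as a continued fraction. a₀ = ⌊√143⌋ = 11; iterate m_{k+1} = d_k·a_k − m_k, d_{k+1} = (143 − m_{k+1}²)/d_k, a_{k+1} = ⌊(a₀ + m_{k+1})/d_{k+1}⌋ (starting m₀ = 0, d₀ = 1), with convergents p_k = a_k·p_{k-1} + p_{k-2}, q_k = a_k·q_{k-1} + q_{k-2} (p₋₁ = 1, q₋₁ = 0):
  k = 0: a₀ = 11; p₀/q₀ = 11/1; p₀² − 143·q₀² = 121 − 143 = -22.
  k = 1: m = 11, d = 22, a = ⌊(11 + 11)/22⌋ = 1; p/q = (1·11 + 1)/(1·1 + 0) = 12/1; p² − 143·q² = 144 − 143 = 1.
  The first convergent with p² − 143·q² = 1 gives the fundamental solution (x₁, y₁) = (12, 1).
Step 2: Apply the recurrence (x_{n+1}, y_{n+1}) = (x₁x_n + 143y₁y_n, x₁y_n + y₁x_n) repeatedly.
  From (x_1, y_1) = (12, 1): x_2 = 12·12 + 143·1·1 = 287; y_2 = 12·1 + 1·12 = 24.
  From (x_2, y_2) = (287, 24): x_3 = 12·287 + 143·1·24 = 6876; y_3 = 12·24 + 1·287 = 575.
  From (x_3, y_3) = (6876, 575): x_4 = 12·6876 + 143·1·575 = 164737; y_4 = 12·575 + 1·6876 = 13776.
  From (x_4, y_4) = (164737, 13776): x_5 = 12·164737 + 143·1·13776 = 3946812; y_5 = 12·13776 + 1·164737 = 330049.
  From (x_5, y_5) = (3946812, 330049): x_6 = 12·3946812 + 143·1·330049 = 94558751; y_6 = 12·330049 + 1·3946812 = 7907400.
  From (x_6, y_6) = (94558751, 7907400): x_7 = 12·94558751 + 143·1·7907400 = 2265463212; y_7 = 12·7907400 + 1·94558751 = 189447551.
  From (x_7, y_7) = (2265463212, 189447551): x_8 = 12·2265463212 + 143·1·189447551 = 54276558337; y_8 = 12·189447551 + 1·2265463212 = 4538833824.
Step 3: Verify x_8² - 143·y_8² = 2945944784909764205569 - 2945944784909764205568 = 1 (should be 1). ✓

(x_1, y_1) = (12, 1); (x_8, y_8) = (54276558337, 4538833824).


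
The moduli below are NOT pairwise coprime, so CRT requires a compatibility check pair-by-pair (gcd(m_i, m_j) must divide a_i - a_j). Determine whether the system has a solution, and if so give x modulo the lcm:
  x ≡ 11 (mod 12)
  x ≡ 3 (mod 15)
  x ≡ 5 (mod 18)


Moduli 12, 15, 18 are not pairwise coprime, so CRT works modulo lcm(m_i) when all pairwise compatibility conditions hold.
Pairwise compatibility: gcd(m_i, m_j) must divide a_i - a_j for every pair.
Merge one congruence at a time:
  Start: x ≡ 11 (mod 12).
  Combine with x ≡ 3 (mod 15): gcd(12, 15) = 3, and 3 - 11 = -8 is NOT divisible by 3.
    ⇒ system is inconsistent (no integer solution).

No solution (the system is inconsistent).


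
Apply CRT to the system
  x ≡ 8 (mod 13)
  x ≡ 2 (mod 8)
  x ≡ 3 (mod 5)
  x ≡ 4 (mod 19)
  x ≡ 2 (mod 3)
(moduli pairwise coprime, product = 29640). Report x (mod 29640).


Product of moduli M = 13 · 8 · 5 · 19 · 3 = 29640.
Merge one congruence at a time:
  Start: x ≡ 8 (mod 13).
  Combine with x ≡ 2 (mod 8); new modulus lcm = 104.
    Write x = 8 + 13·t and substitute into x ≡ 2 (mod 8): 13·t ≡ 2 − 8 = -6 (mod 8).
    Reduce coefficients mod 8: 5·t ≡ 2 (mod 8).
    The inverse of 5 mod 8 is 5 (since 5·5 = 25 = 3·8 + 1), so t ≡ 5·2 = 10 ≡ 2 (mod 8).
    Then x = 8 + 13·2 = 34, valid modulo lcm(13, 8) = 104: x ≡ 34 (mod 104).
  Combine with x ≡ 3 (mod 5); new modulus lcm = 520.
    Write x = 34 + 104·t and substitute into x ≡ 3 (mod 5): 104·t ≡ 3 − 34 = -31 (mod 5).
    Reduce coefficients mod 5: 4·t ≡ 4 (mod 5).
    The inverse of 4 mod 5 is 4 (since 4·4 = 16 = 3·5 + 1), so t ≡ 4·4 = 16 ≡ 1 (mod 5).
    Then x = 34 + 104·1 = 138, valid modulo lcm(104, 5) = 520: x ≡ 138 (mod 520).
  Combine with x ≡ 4 (mod 19); new modulus lcm = 9880.
    Write x = 138 + 520·t and substitute into x ≡ 4 (mod 19): 520·t ≡ 4 − 138 = -134 (mod 19).
    Reduce coefficients mod 19: 7·t ≡ 18 (mod 19).
    The inverse of 7 mod 19 is 11 (since 7·11 = 77 = 4·19 + 1), so t ≡ 11·18 = 198 ≡ 8 (mod 19).
    Then x = 138 + 520·8 = 4298, valid modulo lcm(520, 19) = 9880: x ≡ 4298 (mod 9880).
  Combine with x ≡ 2 (mod 3); new modulus lcm = 29640.
    Write x = 4298 + 9880·t and substitute into x ≡ 2 (mod 3): 9880·t ≡ 2 − 4298 = -4296 (mod 3).
    Reduce coefficients mod 3: 1·t ≡ 0 (mod 3).
    So t ≡ 0 (mod 3).
    Then x = 4298 + 9880·0 = 4298, valid modulo lcm(9880, 3) = 29640: x ≡ 4298 (mod 29640).
Verify against each original: 4298 mod 13 = 8, 4298 mod 8 = 2, 4298 mod 5 = 3, 4298 mod 19 = 4, 4298 mod 3 = 2.

x ≡ 4298 (mod 29640).


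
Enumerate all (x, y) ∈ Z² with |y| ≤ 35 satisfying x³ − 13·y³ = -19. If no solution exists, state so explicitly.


The equation is x³ - 13y³ = -19. For fixed y, x³ = 13·y³ − 19, so a solution requires the RHS to be a perfect cube.
Strategy: iterate y from -35 to 35, compute RHS = 13·y³ − 19, and check whether it is a (positive or negative) perfect cube.
Check small values of y:
  y = 0: RHS = -19 is not a perfect cube.
  y = 1: RHS = -6 is not a perfect cube.
  y = -1: RHS = -32 is not a perfect cube.
  y = 2: RHS = 85 is not a perfect cube.
  y = -2: RHS = -123 is not a perfect cube.
  y = 3: RHS = 332 is not a perfect cube.
  y = -3: RHS = -370 is not a perfect cube.
Continuing the search up to |y| = 35 finds no solutions either.
No (x, y) in the scanned range satisfies the equation.

No integer solutions with |y| ≤ 35.


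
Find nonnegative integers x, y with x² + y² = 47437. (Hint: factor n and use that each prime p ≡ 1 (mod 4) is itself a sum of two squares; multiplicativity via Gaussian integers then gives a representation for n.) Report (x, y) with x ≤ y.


Step 1: Factor n = 47437 = 13 · 41 · 89.
Step 2: Check the mod-4 condition on each prime factor: 13 ≡ 1 (mod 4), exponent 1; 41 ≡ 1 (mod 4), exponent 1; 89 ≡ 1 (mod 4), exponent 1.
All primes ≡ 3 (mod 4) appear to even exponent (or don't appear), so by the two-squares theorem n IS expressible as a sum of two squares.
Step 3: Build a representation. Here n = 13 · 41 · 89 is a product of primes ≡ 1 (mod 4). Each prime p ≡ 1 (mod 4) is itself a sum of two squares; find a² by testing p − a² for a perfect square:
  13: 13 − 1² = 12, 13 − 2² = 9 = 3² ⇒ 13 = 2² + 3².
  41: 41 − 1² = 40, 41 − 2² = 37, 41 − 3² = 32, 41 − 4² = 25 = 5² ⇒ 41 = 4² + 5².
  89: 89 − 1² = 88, 89 − 2² = 85, 89 − 3² = 80, 89 − 4² = 73, 89 − 5² = 64 = 8² ⇒ 89 = 5² + 8².
  Combine using the Brahmagupta–Fibonacci identity (a² + b²)(c² + d²) = (ac − bd)² + (ad + bc)² = (ac + bd)² + (ad − bc)²:
  13 · 41 = 533: from (2² + 3²)(4² + 5²), take (2·4 − 3·5, 2·5 + 3·4) = (8 − 15, 10 + 12) = (-7, 22); dropping signs (only squares matter) gives (7, 22); check 7² + 22² = 49 + 484 = 533 ✓.
  533 · 89 = 47437: from (7² + 22²)(5² + 8²), take (7·5 − 22·8, 7·8 + 22·5) = (35 − 176, 56 + 110) = (-141, 166); dropping signs (only squares matter) gives (141, 166); check 141² + 166² = 19881 + 27556 = 47437 ✓.
Step 4: Order so x ≤ y and verify: 141² + 166² = 19881 + 27556 = 47437 = n. ✓

n = 47437 = 141² + 166² (one valid representation with x ≤ y).


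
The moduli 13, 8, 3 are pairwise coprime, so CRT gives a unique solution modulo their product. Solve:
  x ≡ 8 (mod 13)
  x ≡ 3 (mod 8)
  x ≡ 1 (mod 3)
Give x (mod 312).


Moduli 13, 8, 3 are pairwise coprime; by CRT there is a unique solution modulo M = 13 · 8 · 3 = 312.
Solve pairwise, accumulating the modulus:
  Start with x ≡ 8 (mod 13).
  Combine with x ≡ 3 (mod 8): since gcd(13, 8) = 1, we get a unique residue mod 104.
    Write x = 8 + 13·t and substitute into x ≡ 3 (mod 8): 13·t ≡ 3 − 8 = -5 (mod 8).
    Reduce coefficients mod 8: 5·t ≡ 3 (mod 8).
    The inverse of 5 mod 8 is 5 (since 5·5 = 25 = 3·8 + 1), so t ≡ 5·3 = 15 ≡ 7 (mod 8).
    Then x = 8 + 13·7 = 99, valid modulo lcm(13, 8) = 104: x ≡ 99 (mod 104).
  Combine with x ≡ 1 (mod 3): since gcd(104, 3) = 1, we get a unique residue mod 312.
    Write x = 99 + 104·t and substitute into x ≡ 1 (mod 3): 104·t ≡ 1 − 99 = -98 (mod 3).
    Reduce coefficients mod 3: 2·t ≡ 1 (mod 3).
    The inverse of 2 mod 3 is 2 (since 2·2 = 4 = 1·3 + 1), so t ≡ 2·1 = 2 ≡ 2 (mod 3).
    Then x = 99 + 104·2 = 307, valid modulo lcm(104, 3) = 312: x ≡ 307 (mod 312).
Verify: 307 mod 13 = 8 ✓, 307 mod 8 = 3 ✓, 307 mod 3 = 1 ✓.

x ≡ 307 (mod 312).


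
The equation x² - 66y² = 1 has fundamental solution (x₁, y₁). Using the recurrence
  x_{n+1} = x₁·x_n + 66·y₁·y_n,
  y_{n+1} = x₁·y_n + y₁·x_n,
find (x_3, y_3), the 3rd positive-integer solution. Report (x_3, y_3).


Step 1: Find the fundamental solution (x₁, y₁) of x² - 66y² = 1.
  Expand √66 as a continued fraction. a₀ = ⌊√66⌋ = 8; iterate m_{k+1} = d_k·a_k − m_k, d_{k+1} = (66 − m_{k+1}²)/d_k, a_{k+1} = ⌊(a₀ + m_{k+1})/d_{k+1}⌋ (starting m₀ = 0, d₀ = 1), with convergents p_k = a_k·p_{k-1} + p_{k-2}, q_k = a_k·q_{k-1} + q_{k-2} (p₋₁ = 1, q₋₁ = 0):
  k = 0: a₀ = 8; p₀/q₀ = 8/1; p₀² − 66·q₀² = 64 − 66 = -2.
  k = 1: m = 8, d = 2, a = ⌊(8 + 8)/2⌋ = 8; p/q = (8·8 + 1)/(8·1 + 0) = 65/8; p² − 66·q² = 4225 − 4224 = 1.
  The first convergent with p² − 66·q² = 1 gives the fundamental solution (x₁, y₁) = (65, 8).
Step 2: Apply the recurrence (x_{n+1}, y_{n+1}) = (x₁x_n + 66y₁y_n, x₁y_n + y₁x_n) repeatedly.
  From (x_1, y_1) = (65, 8): x_2 = 65·65 + 66·8·8 = 8449; y_2 = 65·8 + 8·65 = 1040.
  From (x_2, y_2) = (8449, 1040): x_3 = 65·8449 + 66·8·1040 = 1098305; y_3 = 65·1040 + 8·8449 = 135192.
Step 3: Verify x_3² - 66·y_3² = 1206273873025 - 1206273873024 = 1 (should be 1). ✓

(x_1, y_1) = (65, 8); (x_3, y_3) = (1098305, 135192).


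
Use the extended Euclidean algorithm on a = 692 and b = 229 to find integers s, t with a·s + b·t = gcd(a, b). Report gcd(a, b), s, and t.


Euclidean algorithm on (692, 229) — divide until remainder is 0:
  692 = 3 · 229 + 5
  229 = 45 · 5 + 4
  5 = 1 · 4 + 1
  4 = 4 · 1 + 0
gcd(692, 229) = 1.
Track Bezout coefficients alongside the remainders: start with r₀ = 692 = a·1 + b·0 (s = 1, t = 0) and r₁ = 229 = a·0 + b·1 (s = 0, t = 1); each new remainder r_{k+1} = r_{k-1} − q_k·r_k inherits s_{k+1} = s_{k-1} − q_k·s_k, t_{k+1} = t_{k-1} − q_k·t_k, so r_k = a·s_k + b·t_k at every step:
  q = 3: r = 5, s = 1 − 3·0 = 1, t = 0 − 3·1 = -3  (check: 692·1 + 229·(-3) = 5)
  q = 45: r = 4, s = 0 − 45·1 = -45, t = 1 − 45·(-3) = 136  (check: 692·(-45) + 229·136 = 4)
  q = 1: r = 1, s = 1 − 1·(-45) = 46, t = -3 − 1·136 = -139  (check: 692·46 + 229·(-139) = 1)
The row with r = 1 (the gcd) gives the Bezout coefficients s = 46, t = -139.
Result: 692 · (46) + 229 · (-139) = 1.

gcd(692, 229) = 1; s = 46, t = -139 (check: 692·46 + 229·(-139) = 1).


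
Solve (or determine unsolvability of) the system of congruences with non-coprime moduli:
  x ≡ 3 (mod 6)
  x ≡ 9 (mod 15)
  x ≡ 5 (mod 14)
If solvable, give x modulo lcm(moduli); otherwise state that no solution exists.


Moduli 6, 15, 14 are not pairwise coprime, so CRT works modulo lcm(m_i) when all pairwise compatibility conditions hold.
Pairwise compatibility: gcd(m_i, m_j) must divide a_i - a_j for every pair.
Merge one congruence at a time:
  Start: x ≡ 3 (mod 6).
  Combine with x ≡ 9 (mod 15): gcd(6, 15) = 3; 9 - 3 = 6, which IS divisible by 3, so compatible.
    Write x = 3 + 6·t and substitute into x ≡ 9 (mod 15): 6·t ≡ 9 − 3 = 6 (mod 15).
    Divide the congruence (and modulus) by g = 3: 2·t ≡ 2 (mod 5).
    The inverse of 2 mod 5 is 3 (since 2·3 = 6 = 1·5 + 1), so t ≡ 3·2 = 6 ≡ 1 (mod 5).
    Then x = 3 + 6·1 = 9, valid modulo lcm(6, 15) = 30: x ≡ 9 (mod 30).
  Combine with x ≡ 5 (mod 14): gcd(30, 14) = 2; 5 - 9 = -4, which IS divisible by 2, so compatible.
    Write x = 9 + 30·t and substitute into x ≡ 5 (mod 14): 30·t ≡ 5 − 9 = -4 (mod 14).
    Divide the congruence (and modulus) by g = 2: 15·t ≡ -2 (mod 7).
    Reduce coefficients mod 7: 1·t ≡ 5 (mod 7).
    So t ≡ 5 (mod 7).
    Then x = 9 + 30·5 = 159, valid modulo lcm(30, 14) = 210: x ≡ 159 (mod 210).
Verify: 159 mod 6 = 3, 159 mod 15 = 9, 159 mod 14 = 5.

x ≡ 159 (mod 210).


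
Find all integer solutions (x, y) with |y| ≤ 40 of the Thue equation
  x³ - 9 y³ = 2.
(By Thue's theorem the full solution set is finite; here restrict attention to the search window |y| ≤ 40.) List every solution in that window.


The equation is x³ - 9y³ = 2. For fixed y, x³ = 9·y³ + 2, so a solution requires the RHS to be a perfect cube.
Strategy: iterate y from -40 to 40, compute RHS = 9·y³ + 2, and check whether it is a (positive or negative) perfect cube.
Check small values of y:
  y = 0: RHS = 2 is not a perfect cube.
  y = 1: RHS = 11 is not a perfect cube.
  y = -1: RHS = -7 is not a perfect cube.
  y = 2: RHS = 74 is not a perfect cube.
  y = -2: RHS = -70 is not a perfect cube.
  y = 3: RHS = 245 is not a perfect cube.
  y = -3: RHS = -241 is not a perfect cube.
Continuing the search up to |y| = 40 finds no solutions either.
No (x, y) in the scanned range satisfies the equation.

No integer solutions with |y| ≤ 40.


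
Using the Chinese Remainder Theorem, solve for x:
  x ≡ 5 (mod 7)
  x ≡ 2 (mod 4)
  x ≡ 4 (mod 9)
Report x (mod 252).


Moduli 7, 4, 9 are pairwise coprime; by CRT there is a unique solution modulo M = 7 · 4 · 9 = 252.
Solve pairwise, accumulating the modulus:
  Start with x ≡ 5 (mod 7).
  Combine with x ≡ 2 (mod 4): since gcd(7, 4) = 1, we get a unique residue mod 28.
    Write x = 5 + 7·t and substitute into x ≡ 2 (mod 4): 7·t ≡ 2 − 5 = -3 (mod 4).
    Reduce coefficients mod 4: 3·t ≡ 1 (mod 4).
    The inverse of 3 mod 4 is 3 (since 3·3 = 9 = 2·4 + 1), so t ≡ 3·1 = 3 ≡ 3 (mod 4).
    Then x = 5 + 7·3 = 26, valid modulo lcm(7, 4) = 28: x ≡ 26 (mod 28).
  Combine with x ≡ 4 (mod 9): since gcd(28, 9) = 1, we get a unique residue mod 252.
    Write x = 26 + 28·t and substitute into x ≡ 4 (mod 9): 28·t ≡ 4 − 26 = -22 (mod 9).
    Reduce coefficients mod 9: 1·t ≡ 5 (mod 9).
    So t ≡ 5 (mod 9).
    Then x = 26 + 28·5 = 166, valid modulo lcm(28, 9) = 252: x ≡ 166 (mod 252).
Verify: 166 mod 7 = 5 ✓, 166 mod 4 = 2 ✓, 166 mod 9 = 4 ✓.

x ≡ 166 (mod 252).
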